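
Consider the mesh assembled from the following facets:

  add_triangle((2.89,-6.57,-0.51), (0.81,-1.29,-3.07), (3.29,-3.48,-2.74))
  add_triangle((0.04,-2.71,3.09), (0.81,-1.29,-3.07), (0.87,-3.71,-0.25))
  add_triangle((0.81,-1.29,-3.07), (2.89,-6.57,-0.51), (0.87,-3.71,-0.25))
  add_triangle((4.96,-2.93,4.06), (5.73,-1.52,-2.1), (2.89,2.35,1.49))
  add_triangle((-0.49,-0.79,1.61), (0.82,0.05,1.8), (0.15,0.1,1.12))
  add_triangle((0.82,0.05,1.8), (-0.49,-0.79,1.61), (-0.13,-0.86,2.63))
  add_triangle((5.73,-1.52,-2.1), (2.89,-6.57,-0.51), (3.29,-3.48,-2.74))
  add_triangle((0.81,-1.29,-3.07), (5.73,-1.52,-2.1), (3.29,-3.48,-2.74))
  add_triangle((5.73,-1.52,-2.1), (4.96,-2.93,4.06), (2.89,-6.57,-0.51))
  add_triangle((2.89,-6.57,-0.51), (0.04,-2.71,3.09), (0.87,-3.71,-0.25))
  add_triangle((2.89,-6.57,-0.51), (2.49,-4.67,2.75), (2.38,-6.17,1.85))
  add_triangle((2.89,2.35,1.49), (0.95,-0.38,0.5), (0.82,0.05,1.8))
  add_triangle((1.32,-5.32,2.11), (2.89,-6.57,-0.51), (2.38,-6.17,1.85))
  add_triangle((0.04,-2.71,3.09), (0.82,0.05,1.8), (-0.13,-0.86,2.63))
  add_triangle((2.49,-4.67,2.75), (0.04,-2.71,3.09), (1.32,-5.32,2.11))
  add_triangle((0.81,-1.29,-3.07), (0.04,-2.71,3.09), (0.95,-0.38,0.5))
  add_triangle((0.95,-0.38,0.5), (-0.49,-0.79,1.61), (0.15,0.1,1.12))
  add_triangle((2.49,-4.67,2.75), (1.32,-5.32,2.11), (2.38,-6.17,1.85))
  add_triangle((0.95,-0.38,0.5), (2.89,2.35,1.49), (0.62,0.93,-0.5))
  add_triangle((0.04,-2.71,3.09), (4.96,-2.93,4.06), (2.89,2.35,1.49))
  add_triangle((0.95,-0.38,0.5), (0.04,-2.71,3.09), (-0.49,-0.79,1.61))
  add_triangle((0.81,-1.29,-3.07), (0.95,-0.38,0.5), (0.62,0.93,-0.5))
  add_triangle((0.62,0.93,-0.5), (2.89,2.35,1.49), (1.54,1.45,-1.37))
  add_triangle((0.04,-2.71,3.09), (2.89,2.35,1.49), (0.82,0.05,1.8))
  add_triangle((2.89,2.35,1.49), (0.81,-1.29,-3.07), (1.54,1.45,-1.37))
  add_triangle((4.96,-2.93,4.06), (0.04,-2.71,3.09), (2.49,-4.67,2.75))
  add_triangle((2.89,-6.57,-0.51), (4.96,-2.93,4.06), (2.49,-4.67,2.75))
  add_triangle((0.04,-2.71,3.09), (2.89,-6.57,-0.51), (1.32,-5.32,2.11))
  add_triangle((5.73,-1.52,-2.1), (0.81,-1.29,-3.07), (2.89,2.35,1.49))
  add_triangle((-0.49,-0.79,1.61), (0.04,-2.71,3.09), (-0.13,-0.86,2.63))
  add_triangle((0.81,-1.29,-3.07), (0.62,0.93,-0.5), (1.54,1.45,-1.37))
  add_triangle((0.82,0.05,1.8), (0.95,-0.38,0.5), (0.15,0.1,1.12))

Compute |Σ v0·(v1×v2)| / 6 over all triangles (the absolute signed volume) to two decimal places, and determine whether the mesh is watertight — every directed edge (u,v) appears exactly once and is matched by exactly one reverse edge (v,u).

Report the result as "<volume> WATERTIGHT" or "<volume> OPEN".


Per-triangle v0·(v1×v2)/6:
  t1: +5.0650
  t2: +0.0715
  t3: +2.4678
  t4: +21.4244
  t5: +0.1155
  t6: +0.0099
  t7: +9.8705
  t8: +5.3297
  t9: +31.7294
  t10: +2.7057
  t11: +2.2498
  t12: -0.7615
  t13: +1.6787
  t14: +0.7311
  t15: +2.8821
  t16: -1.9607
  t17: -0.2098
  t18: +1.3808
  t19: -0.4529
  t20: +8.3094
  t21: -0.3176
  t22: -0.7785
  t23: +0.3658
  t24: +0.9074
  t25: +2.3633
  t26: +6.5044
  t27: +10.4662
  t28: -0.5040
  t29: +5.6366
  t30: +0.3280
  t31: +0.1816
  t32: -0.0276
Σ = +117.7619 → |volume| = 117.76

Directed edges: 96 total, each appears once with its reverse present → watertight.

117.76 WATERTIGHT


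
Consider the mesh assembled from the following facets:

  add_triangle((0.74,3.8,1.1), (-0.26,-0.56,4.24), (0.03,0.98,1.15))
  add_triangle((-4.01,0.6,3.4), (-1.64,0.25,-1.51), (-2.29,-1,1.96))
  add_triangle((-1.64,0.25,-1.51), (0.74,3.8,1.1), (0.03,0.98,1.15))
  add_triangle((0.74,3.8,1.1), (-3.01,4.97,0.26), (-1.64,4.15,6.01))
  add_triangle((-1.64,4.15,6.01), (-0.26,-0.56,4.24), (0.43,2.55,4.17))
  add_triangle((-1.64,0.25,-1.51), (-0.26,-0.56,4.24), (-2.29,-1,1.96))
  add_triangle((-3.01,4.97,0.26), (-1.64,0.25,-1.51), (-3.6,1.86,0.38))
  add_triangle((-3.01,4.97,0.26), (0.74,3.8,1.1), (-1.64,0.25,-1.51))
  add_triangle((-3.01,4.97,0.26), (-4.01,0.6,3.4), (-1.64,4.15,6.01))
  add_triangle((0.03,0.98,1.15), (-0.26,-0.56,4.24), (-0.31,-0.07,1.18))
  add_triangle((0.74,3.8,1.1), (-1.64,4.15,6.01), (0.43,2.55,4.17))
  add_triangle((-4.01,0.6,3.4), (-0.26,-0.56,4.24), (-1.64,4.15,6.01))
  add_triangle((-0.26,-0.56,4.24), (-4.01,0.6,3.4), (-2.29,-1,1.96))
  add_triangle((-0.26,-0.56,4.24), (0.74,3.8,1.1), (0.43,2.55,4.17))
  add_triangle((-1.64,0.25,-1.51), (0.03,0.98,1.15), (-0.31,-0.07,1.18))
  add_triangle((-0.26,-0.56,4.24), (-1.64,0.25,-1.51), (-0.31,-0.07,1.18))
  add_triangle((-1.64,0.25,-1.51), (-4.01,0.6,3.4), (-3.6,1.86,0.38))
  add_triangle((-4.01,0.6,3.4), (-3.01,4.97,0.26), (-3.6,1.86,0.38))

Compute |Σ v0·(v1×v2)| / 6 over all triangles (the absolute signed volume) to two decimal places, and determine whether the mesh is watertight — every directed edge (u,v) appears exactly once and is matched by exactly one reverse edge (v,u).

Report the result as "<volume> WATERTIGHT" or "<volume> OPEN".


74.21 WATERTIGHT

Per-triangle v0·(v1×v2)/6:
  t1: -0.3656
  t2: +2.6027
  t3: -1.0877
  t4: +13.9421
  t5: +5.1816
  t6: -0.9850
  t7: +3.4692
  t8: +2.7259
  t9: +19.9351
  t10: -0.1962
  t11: +5.1183
  t12: +12.3384
  t13: +3.5995
  t14: -0.1425
  t15: -0.4303
  t16: -0.0966
  t17: +2.5532
  t18: +6.0480
Σ = +74.2102 → |volume| = 74.21

Directed edges: 54 total, each appears once with its reverse present → watertight.


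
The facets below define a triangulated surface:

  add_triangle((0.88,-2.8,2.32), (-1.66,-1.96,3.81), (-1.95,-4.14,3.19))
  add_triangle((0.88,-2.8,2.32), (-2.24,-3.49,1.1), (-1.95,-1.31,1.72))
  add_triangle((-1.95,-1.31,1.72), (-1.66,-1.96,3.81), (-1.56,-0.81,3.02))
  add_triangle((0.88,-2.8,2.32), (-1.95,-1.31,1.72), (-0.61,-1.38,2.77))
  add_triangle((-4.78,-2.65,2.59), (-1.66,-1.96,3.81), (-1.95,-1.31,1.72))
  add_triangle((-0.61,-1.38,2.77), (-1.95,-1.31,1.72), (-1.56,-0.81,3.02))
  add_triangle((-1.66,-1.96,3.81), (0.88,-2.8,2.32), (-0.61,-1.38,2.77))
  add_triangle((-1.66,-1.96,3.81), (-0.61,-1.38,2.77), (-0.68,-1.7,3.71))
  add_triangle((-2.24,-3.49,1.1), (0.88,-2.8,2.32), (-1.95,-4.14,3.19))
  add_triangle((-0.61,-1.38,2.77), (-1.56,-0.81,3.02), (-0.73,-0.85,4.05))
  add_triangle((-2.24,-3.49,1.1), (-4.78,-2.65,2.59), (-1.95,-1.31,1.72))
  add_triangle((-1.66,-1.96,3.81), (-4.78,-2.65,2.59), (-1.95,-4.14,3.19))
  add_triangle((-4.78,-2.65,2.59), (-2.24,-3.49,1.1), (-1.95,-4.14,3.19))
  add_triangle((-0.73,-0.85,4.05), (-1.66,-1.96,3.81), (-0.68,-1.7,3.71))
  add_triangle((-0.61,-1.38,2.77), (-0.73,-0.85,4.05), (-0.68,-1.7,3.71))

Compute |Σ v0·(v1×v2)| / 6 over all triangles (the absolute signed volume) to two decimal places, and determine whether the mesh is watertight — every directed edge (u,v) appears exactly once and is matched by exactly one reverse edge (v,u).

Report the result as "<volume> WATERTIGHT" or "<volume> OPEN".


10.36 OPEN

Per-triangle v0·(v1×v2)/6:
  t1: +3.5718
  t2: -2.9629
  t3: +0.6328
  t4: -1.4836
  t5: +0.0187
  t6: -0.6910
  t7: +0.6629
  t8: +0.0523
  t9: +2.3442
  t10: -0.5344
  t11: -1.2089
  t12: +5.3257
  t13: +4.0981
  t14: +0.5964
  t15: -0.0628
Σ = +10.3595 → |volume| = 10.36

Directed edges: 45 total; 3 unmatched, e.g. (-1.66,-1.96,3.81)→(-1.56,-0.81,3.02) → open.


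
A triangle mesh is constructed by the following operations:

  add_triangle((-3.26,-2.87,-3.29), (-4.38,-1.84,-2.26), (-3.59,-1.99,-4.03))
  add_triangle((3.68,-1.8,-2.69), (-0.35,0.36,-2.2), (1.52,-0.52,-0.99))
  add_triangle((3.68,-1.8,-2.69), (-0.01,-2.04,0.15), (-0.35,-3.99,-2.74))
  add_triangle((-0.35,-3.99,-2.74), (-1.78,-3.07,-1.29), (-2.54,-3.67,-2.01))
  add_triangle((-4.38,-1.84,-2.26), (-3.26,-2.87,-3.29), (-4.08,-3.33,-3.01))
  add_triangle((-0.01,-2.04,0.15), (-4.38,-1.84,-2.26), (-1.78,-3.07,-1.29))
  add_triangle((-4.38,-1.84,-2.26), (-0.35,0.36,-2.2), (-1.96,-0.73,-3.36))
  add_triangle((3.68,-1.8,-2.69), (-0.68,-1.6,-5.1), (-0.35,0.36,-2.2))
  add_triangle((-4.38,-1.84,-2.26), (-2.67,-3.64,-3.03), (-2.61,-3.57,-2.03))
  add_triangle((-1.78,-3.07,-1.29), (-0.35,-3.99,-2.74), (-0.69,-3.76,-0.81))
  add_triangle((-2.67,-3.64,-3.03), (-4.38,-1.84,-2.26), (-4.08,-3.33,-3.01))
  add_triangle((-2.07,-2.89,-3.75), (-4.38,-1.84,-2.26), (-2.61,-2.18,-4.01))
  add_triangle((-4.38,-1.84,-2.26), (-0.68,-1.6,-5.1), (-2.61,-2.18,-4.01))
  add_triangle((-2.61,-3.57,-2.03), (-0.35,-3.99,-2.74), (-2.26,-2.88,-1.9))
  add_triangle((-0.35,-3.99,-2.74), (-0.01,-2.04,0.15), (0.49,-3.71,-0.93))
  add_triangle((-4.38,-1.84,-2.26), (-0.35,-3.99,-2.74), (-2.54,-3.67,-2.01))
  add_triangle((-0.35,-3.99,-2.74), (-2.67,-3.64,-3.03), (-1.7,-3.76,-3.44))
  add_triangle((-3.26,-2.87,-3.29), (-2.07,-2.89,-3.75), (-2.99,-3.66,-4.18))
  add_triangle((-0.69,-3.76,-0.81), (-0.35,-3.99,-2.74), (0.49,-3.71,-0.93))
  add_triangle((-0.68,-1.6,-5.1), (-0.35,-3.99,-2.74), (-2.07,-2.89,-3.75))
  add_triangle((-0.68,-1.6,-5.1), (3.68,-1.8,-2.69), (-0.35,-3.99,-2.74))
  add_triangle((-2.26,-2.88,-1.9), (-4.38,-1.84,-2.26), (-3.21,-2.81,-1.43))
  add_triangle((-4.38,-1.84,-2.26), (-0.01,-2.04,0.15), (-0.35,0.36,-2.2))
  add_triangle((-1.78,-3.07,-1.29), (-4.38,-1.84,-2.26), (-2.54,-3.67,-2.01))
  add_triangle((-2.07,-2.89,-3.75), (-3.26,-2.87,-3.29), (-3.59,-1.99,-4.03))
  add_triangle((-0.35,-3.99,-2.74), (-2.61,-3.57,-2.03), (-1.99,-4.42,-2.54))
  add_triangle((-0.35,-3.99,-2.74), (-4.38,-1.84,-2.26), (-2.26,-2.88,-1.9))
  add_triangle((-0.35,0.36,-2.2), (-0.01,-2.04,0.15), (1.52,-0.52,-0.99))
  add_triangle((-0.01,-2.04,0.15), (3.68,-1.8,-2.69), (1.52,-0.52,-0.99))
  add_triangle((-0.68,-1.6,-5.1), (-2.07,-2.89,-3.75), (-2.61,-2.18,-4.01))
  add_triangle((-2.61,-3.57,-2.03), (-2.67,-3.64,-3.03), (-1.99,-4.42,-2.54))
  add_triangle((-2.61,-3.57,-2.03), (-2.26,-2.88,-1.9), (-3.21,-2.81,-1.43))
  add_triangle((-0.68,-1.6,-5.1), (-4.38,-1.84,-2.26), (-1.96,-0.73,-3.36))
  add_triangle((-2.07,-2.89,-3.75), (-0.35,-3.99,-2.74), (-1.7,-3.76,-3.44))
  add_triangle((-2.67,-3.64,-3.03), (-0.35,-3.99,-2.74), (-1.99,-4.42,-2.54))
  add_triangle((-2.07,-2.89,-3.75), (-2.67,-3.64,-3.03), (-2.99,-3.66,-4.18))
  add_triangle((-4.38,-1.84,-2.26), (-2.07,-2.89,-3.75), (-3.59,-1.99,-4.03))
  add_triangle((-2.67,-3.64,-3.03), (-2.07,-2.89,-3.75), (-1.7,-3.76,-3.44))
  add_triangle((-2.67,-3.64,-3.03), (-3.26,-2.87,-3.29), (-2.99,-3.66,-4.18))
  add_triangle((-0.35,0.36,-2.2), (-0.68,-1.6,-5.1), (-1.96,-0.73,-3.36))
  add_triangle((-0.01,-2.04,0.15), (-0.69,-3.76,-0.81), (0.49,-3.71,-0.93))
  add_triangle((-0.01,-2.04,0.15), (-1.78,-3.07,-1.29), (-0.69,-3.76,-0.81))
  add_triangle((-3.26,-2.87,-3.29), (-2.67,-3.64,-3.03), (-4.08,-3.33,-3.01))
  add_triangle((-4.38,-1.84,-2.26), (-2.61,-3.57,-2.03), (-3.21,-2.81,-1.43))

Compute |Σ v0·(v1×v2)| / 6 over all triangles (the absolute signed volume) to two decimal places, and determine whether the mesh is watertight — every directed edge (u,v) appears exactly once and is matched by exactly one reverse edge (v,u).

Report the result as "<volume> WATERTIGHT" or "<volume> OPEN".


43.28 WATERTIGHT

Per-triangle v0·(v1×v2)/6:
  t1: +1.8197
  t2: +0.3506
  t3: +4.1216
  t4: +0.6943
  t5: +0.9058
  t6: +0.8152
  t7: +0.7317
  t8: +3.5591
  t9: +1.7275
  t10: +1.5843
  t11: -0.2859
  t12: +1.8067
  t13: +1.2012
  t14: -0.4440
  t15: -0.6593
  t16: +2.9012
  t17: +0.8579
  t18: +0.2531
  t19: +1.3484
  t20: +4.1998
  t21: +10.7338
  t22: -1.1019
  t23: -2.9437
  t24: +0.4796
  t25: +1.2924
  t26: -0.3073
  t27: -1.5483
  t28: -1.2481
  t29: +0.1714
  t30: +1.7924
  t31: +0.7094
  t32: -0.1958
  t33: +2.5772
  t34: +0.5722
  t35: +1.3393
  t36: +0.2833
  t37: -2.2684
  t38: +0.8535
  t39: +0.6271
  t40: +1.3341
  t41: +0.4624
  t42: +0.3059
  t43: +0.7282
  t44: +1.1376
Σ = +43.2752 → |volume| = 43.28

Directed edges: 132 total, each appears once with its reverse present → watertight.


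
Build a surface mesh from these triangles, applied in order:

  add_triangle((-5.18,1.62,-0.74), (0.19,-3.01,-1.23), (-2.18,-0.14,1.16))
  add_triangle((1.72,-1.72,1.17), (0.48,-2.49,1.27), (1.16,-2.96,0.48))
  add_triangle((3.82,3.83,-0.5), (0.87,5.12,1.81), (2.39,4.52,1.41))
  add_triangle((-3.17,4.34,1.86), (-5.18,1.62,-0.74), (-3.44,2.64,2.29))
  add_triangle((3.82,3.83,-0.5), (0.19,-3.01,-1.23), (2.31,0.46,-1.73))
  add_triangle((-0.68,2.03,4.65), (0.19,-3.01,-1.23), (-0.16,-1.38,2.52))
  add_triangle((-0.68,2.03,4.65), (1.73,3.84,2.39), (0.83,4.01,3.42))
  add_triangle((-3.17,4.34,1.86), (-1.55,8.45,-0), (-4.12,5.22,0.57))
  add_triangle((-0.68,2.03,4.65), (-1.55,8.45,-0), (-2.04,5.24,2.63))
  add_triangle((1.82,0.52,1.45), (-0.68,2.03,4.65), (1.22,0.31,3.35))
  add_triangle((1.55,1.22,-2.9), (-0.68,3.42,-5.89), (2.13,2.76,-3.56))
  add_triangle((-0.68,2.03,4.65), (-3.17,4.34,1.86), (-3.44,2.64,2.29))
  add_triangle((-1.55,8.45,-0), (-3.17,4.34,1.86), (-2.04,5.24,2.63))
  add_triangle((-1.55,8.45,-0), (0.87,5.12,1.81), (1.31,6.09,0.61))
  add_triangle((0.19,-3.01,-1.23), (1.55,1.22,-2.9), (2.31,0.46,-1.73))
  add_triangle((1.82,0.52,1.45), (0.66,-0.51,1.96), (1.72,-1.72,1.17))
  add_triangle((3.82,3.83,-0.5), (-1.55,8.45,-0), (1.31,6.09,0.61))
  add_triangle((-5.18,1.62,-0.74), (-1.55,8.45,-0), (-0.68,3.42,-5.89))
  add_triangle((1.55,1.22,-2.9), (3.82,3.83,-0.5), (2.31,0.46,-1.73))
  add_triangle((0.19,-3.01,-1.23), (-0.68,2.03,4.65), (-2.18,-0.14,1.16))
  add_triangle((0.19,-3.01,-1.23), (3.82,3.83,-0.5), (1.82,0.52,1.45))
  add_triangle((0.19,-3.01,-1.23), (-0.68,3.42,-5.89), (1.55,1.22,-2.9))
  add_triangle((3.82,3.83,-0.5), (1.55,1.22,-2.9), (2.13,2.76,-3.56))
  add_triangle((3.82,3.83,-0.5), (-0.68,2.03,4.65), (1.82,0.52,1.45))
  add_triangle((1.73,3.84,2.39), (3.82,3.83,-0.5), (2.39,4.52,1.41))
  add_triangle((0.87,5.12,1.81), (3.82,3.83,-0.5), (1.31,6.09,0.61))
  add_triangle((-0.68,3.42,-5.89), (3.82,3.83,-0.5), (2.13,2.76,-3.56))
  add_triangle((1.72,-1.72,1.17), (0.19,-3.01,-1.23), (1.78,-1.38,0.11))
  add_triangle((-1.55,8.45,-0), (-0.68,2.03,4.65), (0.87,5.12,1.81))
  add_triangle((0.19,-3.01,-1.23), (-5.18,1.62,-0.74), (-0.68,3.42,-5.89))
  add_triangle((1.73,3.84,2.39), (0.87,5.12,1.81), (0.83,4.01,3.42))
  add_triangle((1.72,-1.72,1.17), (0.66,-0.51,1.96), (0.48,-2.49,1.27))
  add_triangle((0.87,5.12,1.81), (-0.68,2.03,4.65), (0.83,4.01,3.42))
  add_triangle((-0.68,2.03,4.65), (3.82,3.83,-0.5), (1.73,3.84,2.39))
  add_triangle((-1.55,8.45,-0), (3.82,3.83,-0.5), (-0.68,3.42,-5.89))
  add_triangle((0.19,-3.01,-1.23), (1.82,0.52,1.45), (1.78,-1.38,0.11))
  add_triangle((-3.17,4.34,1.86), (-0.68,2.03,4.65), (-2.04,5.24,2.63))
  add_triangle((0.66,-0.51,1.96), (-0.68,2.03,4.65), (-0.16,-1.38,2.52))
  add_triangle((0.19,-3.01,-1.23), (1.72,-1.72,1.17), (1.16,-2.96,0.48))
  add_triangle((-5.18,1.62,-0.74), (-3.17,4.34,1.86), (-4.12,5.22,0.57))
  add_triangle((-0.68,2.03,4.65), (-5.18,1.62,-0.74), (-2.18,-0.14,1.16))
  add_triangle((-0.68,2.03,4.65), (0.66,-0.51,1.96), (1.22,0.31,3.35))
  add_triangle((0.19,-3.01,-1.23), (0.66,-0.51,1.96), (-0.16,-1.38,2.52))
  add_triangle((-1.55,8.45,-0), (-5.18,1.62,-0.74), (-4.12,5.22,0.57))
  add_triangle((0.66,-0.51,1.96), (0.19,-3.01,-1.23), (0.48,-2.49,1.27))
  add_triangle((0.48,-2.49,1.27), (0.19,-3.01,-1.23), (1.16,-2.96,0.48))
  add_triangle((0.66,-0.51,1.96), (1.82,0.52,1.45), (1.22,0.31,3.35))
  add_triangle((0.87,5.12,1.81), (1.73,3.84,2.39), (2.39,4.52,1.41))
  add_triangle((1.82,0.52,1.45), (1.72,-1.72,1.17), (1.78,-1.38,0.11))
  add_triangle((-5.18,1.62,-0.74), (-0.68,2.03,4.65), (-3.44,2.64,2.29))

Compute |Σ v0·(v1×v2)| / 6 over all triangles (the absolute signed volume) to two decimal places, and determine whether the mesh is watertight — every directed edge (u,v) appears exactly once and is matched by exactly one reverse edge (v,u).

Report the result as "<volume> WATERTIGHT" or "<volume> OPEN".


241.35 WATERTIGHT

Per-triangle v0·(v1×v2)/6:
  t1: +4.6401
  t2: +0.6649
  t3: +2.0579
  t4: +4.9177
  t5: +1.4850
  t6: +0.3802
  t7: +1.1735
  t8: +6.3785
  t9: +5.9255
  t10: +1.6652
  t11: +2.4391
  t12: +4.8060
  t13: +5.9668
  t14: +4.6327
  t15: +2.4224
  t16: +1.0045
  t17: +5.5943
  t18: +40.4487
  t19: +2.8835
  t20: +3.8581
  t21: +4.4411
  t22: +6.7395
  t23: +1.7701
  t24: +6.7035
  t25: +1.2283
  t26: +3.7373
  t27: +6.1918
  t28: +1.0458
  t29: +12.6320
  t30: +18.2374
  t31: +1.7102
  t32: +0.9112
  t33: +2.2500
  t34: +1.5967
  t35: +37.5520
  t36: -0.4246
  t37: +4.6639
  t38: +1.5988
  t39: +0.4515
  t40: +4.5009
  t41: +5.6766
  t42: +0.9642
  t43: +1.2401
  t44: +7.2155
  t45: -0.3693
  t46: +0.8431
  t47: +0.4871
  t48: +1.6018
  t49: +0.7627
  t50: +2.0466
Σ = +241.3505 → |volume| = 241.35

Directed edges: 150 total, each appears once with its reverse present → watertight.


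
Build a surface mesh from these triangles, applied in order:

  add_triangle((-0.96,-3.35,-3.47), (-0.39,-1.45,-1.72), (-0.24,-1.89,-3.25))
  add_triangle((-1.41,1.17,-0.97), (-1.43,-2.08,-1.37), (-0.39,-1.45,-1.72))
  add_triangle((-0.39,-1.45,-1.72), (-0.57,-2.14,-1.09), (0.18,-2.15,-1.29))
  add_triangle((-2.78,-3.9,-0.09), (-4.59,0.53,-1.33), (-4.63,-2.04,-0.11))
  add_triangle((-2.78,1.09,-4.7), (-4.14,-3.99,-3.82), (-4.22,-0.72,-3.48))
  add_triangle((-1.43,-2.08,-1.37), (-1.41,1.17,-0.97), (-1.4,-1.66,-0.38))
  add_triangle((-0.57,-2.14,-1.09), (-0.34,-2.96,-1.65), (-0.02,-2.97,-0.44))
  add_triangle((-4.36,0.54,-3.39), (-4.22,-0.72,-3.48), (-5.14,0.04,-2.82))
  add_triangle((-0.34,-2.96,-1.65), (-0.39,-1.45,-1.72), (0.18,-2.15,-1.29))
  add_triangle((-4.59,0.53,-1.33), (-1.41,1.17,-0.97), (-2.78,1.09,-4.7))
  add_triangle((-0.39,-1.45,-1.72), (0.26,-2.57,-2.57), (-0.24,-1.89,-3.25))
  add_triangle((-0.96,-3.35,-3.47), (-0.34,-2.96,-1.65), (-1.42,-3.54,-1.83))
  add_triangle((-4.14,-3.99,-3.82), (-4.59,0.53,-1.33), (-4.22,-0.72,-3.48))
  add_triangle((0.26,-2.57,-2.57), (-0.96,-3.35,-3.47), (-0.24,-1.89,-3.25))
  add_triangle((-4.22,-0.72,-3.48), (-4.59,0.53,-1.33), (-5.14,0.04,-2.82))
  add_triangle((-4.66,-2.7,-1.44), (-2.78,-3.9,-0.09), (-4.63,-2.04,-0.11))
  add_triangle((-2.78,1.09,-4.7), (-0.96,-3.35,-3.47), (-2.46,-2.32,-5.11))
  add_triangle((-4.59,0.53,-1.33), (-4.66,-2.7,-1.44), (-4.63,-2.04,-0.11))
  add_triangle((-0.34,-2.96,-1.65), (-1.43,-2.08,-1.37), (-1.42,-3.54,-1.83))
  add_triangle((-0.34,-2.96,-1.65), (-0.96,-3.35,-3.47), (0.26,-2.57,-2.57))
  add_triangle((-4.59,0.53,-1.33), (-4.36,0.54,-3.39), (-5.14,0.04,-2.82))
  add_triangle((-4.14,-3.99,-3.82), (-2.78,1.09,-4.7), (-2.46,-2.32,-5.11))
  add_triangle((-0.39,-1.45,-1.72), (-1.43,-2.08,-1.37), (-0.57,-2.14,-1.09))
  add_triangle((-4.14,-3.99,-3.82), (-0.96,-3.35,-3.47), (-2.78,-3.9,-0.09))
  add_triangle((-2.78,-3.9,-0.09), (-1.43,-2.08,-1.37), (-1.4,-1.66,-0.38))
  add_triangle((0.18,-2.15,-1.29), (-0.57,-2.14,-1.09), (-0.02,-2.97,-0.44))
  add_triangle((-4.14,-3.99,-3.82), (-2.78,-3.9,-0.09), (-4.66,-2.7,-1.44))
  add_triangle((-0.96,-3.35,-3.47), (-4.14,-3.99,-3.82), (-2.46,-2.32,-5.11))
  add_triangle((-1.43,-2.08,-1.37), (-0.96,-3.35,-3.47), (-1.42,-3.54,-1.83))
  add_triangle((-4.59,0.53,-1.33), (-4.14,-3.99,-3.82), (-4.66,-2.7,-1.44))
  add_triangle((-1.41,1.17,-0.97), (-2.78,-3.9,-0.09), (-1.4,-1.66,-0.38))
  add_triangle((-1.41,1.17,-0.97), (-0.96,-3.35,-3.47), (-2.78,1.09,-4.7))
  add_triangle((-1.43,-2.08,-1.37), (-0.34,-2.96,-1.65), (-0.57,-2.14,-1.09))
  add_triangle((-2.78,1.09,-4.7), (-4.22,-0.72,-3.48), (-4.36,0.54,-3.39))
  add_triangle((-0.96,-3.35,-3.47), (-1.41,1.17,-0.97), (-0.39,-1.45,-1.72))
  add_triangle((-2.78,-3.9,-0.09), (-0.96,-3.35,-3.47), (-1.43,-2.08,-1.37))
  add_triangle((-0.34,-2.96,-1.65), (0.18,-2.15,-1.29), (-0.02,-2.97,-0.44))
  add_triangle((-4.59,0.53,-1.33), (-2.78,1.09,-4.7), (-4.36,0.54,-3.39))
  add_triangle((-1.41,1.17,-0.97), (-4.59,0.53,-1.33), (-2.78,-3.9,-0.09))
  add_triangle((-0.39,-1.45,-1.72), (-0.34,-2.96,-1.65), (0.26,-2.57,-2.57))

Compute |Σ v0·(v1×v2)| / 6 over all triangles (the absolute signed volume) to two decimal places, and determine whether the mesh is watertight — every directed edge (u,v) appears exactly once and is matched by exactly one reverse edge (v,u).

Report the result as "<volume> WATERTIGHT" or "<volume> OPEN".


Per-triangle v0·(v1×v2)/6:
  t1: +0.0183
  t2: -0.9534
  t3: -0.2637
  t4: -2.5676
  t5: +6.0068
  t6: -0.7037
  t7: +0.2107
  t8: +1.1486
  t9: +0.2021
  t10: +2.6704
  t11: -0.2628
  t12: +0.8419
  t13: +5.2952
  t14: +0.7345
  t15: +0.2731
  t16: +2.7321
  t17: +1.1688
  t18: +3.2275
  t19: -0.1895
  t20: +0.7617
  t21: +0.9377
  t22: +7.3117
  t23: -0.3062
  t24: +6.3178
  t25: -0.1979
  t26: -0.3416
  t27: +5.4678
  t28: +4.8426
  t29: +0.6776
  t30: +6.1844
  t31: -0.3579
  t32: -1.9129
  t33: +0.0941
  t34: +2.4000
  t35: +0.2436
  t36: -1.1109
  t37: +0.2705
  t38: +1.1422
  t39: -1.2616
  t40: -0.3751
Σ = +50.3768 → |volume| = 50.38

Directed edges: 120 total, each appears once with its reverse present → watertight.

50.38 WATERTIGHT


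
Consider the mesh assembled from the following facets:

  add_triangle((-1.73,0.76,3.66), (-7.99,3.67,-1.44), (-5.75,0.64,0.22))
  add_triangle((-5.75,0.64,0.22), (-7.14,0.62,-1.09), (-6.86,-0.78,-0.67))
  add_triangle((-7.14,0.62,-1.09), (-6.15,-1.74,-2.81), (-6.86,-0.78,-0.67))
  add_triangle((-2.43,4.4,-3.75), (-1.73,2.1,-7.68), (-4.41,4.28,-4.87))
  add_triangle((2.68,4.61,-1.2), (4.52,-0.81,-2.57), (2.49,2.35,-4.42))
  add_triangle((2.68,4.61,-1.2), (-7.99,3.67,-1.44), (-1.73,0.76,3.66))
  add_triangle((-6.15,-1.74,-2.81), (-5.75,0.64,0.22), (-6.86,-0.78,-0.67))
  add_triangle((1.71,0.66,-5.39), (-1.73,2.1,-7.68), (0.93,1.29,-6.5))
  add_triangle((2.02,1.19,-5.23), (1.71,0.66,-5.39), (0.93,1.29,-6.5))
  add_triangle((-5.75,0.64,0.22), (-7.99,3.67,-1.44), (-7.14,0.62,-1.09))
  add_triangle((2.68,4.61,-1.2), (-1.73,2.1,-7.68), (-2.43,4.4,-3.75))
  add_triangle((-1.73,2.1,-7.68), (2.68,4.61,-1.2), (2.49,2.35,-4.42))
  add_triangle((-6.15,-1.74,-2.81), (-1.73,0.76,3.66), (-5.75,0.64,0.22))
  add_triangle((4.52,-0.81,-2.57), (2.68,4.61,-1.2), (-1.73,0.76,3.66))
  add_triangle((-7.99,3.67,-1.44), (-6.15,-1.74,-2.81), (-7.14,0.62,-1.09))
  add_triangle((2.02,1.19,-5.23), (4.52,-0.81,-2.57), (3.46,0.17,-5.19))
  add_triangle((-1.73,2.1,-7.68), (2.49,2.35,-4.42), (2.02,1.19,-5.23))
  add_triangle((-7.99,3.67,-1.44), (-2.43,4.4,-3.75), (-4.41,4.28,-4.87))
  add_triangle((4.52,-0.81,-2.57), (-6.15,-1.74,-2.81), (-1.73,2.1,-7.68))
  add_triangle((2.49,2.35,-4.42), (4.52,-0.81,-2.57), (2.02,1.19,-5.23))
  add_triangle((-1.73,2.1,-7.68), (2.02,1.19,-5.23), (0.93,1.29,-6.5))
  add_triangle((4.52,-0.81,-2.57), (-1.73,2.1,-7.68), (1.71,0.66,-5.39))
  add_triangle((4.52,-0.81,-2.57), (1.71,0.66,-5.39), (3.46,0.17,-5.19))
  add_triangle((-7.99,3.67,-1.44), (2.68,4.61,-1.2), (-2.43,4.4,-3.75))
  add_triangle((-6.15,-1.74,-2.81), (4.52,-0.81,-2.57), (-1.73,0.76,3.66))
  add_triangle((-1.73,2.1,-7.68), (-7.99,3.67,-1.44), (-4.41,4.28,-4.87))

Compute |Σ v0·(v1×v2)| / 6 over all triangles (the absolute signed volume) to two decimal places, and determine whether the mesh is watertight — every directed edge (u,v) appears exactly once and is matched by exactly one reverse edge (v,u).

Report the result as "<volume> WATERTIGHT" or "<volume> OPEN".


Per-triangle v0·(v1×v2)/6:
  t1: +10.5262
  t2: +1.8603
  t3: +4.0841
  t4: +8.3278
  t5: +12.2023
  t6: +30.8160
  t7: -2.3381
  t8: +0.6699
  t9: +0.7191
  t10: +3.9249
  t11: +21.4324
  t12: +14.7937
  t13: +6.6942
  t14: +10.1531
  t15: +7.2229
  t16: +1.3387
  t17: +5.7436
  t18: +7.8778
  t19: +27.0537
  t20: +5.0851
  t21: +1.2592
  t22: +0.3505
  t23: +0.2830
  t24: +18.4022
  t25: +3.5923
  t26: +15.0360
Σ = +217.1109 → |volume| = 217.11

Directed edges: 78 total; 6 unmatched, e.g. (2.02,1.19,-5.23)→(1.71,0.66,-5.39) → open.

217.11 OPEN


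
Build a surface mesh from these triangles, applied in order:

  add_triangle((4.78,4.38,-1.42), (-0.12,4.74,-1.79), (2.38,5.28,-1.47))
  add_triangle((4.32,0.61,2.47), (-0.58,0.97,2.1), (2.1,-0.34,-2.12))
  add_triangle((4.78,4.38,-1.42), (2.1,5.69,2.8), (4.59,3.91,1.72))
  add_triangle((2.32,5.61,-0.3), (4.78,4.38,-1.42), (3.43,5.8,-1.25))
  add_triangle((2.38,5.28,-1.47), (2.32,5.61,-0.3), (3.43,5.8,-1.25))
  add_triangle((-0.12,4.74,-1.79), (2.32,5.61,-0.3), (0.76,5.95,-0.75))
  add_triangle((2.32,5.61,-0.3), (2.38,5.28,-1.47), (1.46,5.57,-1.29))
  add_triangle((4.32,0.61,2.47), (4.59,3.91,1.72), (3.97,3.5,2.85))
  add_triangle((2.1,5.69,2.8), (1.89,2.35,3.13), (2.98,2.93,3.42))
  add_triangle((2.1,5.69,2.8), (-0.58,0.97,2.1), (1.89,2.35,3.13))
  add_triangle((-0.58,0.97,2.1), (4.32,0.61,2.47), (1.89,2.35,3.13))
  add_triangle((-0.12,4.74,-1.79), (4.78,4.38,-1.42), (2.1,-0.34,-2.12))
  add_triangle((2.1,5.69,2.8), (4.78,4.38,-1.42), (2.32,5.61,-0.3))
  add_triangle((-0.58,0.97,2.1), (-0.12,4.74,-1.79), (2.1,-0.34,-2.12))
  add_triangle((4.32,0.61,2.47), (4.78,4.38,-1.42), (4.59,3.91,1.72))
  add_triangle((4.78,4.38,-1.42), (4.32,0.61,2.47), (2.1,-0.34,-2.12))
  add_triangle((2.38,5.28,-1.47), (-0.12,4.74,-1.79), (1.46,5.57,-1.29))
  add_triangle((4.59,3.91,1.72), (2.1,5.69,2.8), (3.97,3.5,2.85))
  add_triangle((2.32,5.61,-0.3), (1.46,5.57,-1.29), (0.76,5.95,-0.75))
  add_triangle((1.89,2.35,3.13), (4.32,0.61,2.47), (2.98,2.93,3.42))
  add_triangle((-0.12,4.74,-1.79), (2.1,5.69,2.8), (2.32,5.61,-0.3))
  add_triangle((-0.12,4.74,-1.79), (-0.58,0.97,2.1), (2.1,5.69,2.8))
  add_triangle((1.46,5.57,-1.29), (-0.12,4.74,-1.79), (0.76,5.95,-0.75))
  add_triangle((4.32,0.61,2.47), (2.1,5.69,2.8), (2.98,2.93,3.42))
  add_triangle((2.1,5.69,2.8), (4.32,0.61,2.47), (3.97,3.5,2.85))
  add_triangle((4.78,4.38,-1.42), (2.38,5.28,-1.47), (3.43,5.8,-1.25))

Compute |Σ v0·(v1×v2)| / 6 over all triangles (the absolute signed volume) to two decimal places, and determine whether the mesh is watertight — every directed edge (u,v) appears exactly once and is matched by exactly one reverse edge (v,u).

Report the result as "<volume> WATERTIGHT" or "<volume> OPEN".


82.34 WATERTIGHT

Per-triangle v0·(v1×v2)/6:
  t1: +1.5596
  t2: -1.4006
  t3: +10.0579
  t4: +1.4652
  t5: +0.9727
  t6: -1.6033
  t7: +1.1189
  t8: +3.2764
  t9: +1.6350
  t10: +3.3293
  t11: +2.0949
  t12: +9.0741
  t13: +8.3360
  t14: -3.0882
  t15: +7.3410
  t16: +10.7617
  t17: +0.9527
  t18: +3.8837
  t19: +1.2370
  t20: +1.1285
  t21: +6.4014
  t22: +6.5438
  t23: +1.3081
  t24: +3.7750
  t25: +1.1320
  t26: +1.0446
Σ = +82.3373 → |volume| = 82.34

Directed edges: 78 total, each appears once with its reverse present → watertight.


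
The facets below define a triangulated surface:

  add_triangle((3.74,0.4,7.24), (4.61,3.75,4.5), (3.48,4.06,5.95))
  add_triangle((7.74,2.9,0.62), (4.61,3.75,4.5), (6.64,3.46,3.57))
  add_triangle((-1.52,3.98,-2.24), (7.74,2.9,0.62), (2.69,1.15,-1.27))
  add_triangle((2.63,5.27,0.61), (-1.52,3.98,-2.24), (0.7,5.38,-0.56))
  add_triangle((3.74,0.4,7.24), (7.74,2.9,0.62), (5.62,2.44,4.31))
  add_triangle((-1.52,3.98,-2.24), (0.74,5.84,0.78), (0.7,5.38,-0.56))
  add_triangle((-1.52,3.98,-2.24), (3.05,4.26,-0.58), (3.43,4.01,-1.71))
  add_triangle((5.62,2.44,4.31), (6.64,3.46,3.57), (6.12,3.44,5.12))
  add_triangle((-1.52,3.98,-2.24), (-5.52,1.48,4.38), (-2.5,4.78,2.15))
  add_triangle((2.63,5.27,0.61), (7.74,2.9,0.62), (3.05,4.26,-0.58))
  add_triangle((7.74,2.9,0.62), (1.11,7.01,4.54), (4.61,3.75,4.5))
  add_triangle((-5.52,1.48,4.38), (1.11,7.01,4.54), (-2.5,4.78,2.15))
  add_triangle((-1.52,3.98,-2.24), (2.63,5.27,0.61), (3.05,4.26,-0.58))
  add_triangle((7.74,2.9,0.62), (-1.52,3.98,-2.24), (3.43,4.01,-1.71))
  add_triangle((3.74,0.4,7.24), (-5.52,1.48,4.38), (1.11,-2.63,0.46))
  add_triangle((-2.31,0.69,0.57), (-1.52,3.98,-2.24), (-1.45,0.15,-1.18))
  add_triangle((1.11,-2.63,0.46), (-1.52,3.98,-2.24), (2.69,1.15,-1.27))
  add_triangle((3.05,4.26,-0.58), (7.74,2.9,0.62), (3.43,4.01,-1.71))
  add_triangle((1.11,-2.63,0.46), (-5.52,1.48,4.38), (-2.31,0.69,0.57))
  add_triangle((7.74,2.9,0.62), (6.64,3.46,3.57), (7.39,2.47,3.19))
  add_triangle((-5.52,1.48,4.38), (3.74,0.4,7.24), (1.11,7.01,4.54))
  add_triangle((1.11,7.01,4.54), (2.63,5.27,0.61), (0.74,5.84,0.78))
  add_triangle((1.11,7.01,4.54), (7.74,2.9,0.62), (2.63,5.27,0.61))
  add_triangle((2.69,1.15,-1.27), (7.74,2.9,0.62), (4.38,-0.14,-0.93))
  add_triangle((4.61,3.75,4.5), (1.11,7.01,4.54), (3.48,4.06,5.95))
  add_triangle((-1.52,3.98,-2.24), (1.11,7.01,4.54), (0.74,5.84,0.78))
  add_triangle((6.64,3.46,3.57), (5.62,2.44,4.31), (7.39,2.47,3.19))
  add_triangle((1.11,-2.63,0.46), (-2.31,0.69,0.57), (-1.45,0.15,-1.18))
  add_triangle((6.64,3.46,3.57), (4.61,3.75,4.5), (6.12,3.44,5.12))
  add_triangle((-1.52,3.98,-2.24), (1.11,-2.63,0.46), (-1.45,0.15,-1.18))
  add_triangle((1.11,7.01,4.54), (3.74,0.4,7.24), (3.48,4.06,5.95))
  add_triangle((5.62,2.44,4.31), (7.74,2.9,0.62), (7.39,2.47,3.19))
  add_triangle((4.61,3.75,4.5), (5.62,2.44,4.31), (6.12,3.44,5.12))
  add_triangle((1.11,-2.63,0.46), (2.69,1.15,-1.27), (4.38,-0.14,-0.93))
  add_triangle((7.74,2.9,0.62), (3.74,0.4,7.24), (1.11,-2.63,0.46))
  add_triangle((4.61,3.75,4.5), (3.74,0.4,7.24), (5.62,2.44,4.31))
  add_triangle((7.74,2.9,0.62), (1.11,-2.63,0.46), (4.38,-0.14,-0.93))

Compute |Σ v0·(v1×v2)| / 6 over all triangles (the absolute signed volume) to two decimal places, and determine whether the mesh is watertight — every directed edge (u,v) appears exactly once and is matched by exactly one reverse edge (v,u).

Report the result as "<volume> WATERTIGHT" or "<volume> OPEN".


304.58 OPEN

Per-triangle v0·(v1×v2)/6:
  t1: +8.5729
  t2: +2.7472
  t3: +8.3297
  t4: +1.0660
  t5: +7.9788
  t6: +2.5685
  t7: +4.2852
  t8: +1.3469
  t9: +13.5760
  t10: +6.1619
  t11: +23.5232
  t12: +19.3775
  t13: +5.4967
  t14: -4.2025
  t15: +23.6338
  t16: +2.3726
  t17: +2.0740
  t18: +5.0836
  t19: +2.6229
  t20: +4.4294
  t21: +61.6301
  t22: +6.9030
  t23: +21.2049
  t24: +3.6479
  t25: +8.7151
  t26: +6.5024
  t27: +2.3922
  t28: +1.4408
  t29: +2.1675
  t30: +1.0192
  t31: +8.8761
  t32: -2.6085
  t33: +0.0088
  t34: +0.6959
  t35: +26.7910
  t36: +8.2656
  t37: +5.8853
Σ = +304.5815 → |volume| = 304.58

Directed edges: 111 total; 9 unmatched, e.g. (0.7,5.38,-0.56)→(2.63,5.27,0.61) → open.


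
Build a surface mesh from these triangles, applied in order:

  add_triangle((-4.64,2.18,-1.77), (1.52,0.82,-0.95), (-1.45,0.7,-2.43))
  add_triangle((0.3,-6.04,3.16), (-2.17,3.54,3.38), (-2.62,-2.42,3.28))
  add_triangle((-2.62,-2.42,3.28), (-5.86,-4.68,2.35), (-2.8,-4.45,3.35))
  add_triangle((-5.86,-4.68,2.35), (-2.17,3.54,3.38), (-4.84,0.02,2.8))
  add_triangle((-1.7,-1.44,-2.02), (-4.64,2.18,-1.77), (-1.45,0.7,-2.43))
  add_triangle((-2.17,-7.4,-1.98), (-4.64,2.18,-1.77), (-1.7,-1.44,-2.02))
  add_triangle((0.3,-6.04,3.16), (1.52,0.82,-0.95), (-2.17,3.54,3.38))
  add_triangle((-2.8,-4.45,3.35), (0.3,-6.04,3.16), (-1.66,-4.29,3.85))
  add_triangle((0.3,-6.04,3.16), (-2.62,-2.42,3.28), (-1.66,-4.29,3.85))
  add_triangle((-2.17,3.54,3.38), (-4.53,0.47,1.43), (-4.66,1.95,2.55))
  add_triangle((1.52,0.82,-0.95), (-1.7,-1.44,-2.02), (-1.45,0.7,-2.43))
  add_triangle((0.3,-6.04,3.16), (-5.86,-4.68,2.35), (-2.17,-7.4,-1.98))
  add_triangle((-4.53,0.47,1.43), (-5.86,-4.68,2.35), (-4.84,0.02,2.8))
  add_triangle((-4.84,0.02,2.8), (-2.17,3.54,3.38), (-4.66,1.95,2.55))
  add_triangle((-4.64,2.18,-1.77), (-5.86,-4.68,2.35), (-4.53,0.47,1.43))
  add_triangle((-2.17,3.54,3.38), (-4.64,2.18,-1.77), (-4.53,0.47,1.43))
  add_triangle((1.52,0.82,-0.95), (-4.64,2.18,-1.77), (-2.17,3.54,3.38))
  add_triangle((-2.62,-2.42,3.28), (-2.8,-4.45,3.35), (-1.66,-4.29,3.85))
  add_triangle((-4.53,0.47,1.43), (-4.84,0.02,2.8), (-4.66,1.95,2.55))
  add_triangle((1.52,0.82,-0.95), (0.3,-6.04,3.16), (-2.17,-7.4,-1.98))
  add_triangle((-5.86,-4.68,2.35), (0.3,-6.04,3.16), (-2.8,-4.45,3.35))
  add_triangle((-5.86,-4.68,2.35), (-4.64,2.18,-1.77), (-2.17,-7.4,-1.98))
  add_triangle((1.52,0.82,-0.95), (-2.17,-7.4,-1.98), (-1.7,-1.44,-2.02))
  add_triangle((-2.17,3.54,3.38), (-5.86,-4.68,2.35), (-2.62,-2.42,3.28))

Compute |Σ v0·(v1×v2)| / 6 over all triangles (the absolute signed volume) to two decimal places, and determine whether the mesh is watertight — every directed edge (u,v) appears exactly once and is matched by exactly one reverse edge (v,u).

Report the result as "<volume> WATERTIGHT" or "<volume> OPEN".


Per-triangle v0·(v1×v2)/6:
  t1: +2.2045
  t2: +10.3896
  t3: +4.1076
  t4: +5.0999
  t5: +3.2693
  t6: +6.9352
  t7: +7.1744
  t8: +2.9560
  t9: -0.6315
  t10: -0.2836
  t11: +1.5994
  t12: +35.6362
  t13: +4.8969
  t14: +3.7245
  t15: +12.2730
  t16: +11.5517
  t17: +7.9740
  t18: +1.6290
  t19: +1.8013
  t20: +10.5244
  t21: +6.5666
  t22: +36.4793
  t23: +4.4226
  t24: +12.2839
Σ = +192.5842 → |volume| = 192.58

Directed edges: 72 total, each appears once with its reverse present → watertight.

192.58 WATERTIGHT


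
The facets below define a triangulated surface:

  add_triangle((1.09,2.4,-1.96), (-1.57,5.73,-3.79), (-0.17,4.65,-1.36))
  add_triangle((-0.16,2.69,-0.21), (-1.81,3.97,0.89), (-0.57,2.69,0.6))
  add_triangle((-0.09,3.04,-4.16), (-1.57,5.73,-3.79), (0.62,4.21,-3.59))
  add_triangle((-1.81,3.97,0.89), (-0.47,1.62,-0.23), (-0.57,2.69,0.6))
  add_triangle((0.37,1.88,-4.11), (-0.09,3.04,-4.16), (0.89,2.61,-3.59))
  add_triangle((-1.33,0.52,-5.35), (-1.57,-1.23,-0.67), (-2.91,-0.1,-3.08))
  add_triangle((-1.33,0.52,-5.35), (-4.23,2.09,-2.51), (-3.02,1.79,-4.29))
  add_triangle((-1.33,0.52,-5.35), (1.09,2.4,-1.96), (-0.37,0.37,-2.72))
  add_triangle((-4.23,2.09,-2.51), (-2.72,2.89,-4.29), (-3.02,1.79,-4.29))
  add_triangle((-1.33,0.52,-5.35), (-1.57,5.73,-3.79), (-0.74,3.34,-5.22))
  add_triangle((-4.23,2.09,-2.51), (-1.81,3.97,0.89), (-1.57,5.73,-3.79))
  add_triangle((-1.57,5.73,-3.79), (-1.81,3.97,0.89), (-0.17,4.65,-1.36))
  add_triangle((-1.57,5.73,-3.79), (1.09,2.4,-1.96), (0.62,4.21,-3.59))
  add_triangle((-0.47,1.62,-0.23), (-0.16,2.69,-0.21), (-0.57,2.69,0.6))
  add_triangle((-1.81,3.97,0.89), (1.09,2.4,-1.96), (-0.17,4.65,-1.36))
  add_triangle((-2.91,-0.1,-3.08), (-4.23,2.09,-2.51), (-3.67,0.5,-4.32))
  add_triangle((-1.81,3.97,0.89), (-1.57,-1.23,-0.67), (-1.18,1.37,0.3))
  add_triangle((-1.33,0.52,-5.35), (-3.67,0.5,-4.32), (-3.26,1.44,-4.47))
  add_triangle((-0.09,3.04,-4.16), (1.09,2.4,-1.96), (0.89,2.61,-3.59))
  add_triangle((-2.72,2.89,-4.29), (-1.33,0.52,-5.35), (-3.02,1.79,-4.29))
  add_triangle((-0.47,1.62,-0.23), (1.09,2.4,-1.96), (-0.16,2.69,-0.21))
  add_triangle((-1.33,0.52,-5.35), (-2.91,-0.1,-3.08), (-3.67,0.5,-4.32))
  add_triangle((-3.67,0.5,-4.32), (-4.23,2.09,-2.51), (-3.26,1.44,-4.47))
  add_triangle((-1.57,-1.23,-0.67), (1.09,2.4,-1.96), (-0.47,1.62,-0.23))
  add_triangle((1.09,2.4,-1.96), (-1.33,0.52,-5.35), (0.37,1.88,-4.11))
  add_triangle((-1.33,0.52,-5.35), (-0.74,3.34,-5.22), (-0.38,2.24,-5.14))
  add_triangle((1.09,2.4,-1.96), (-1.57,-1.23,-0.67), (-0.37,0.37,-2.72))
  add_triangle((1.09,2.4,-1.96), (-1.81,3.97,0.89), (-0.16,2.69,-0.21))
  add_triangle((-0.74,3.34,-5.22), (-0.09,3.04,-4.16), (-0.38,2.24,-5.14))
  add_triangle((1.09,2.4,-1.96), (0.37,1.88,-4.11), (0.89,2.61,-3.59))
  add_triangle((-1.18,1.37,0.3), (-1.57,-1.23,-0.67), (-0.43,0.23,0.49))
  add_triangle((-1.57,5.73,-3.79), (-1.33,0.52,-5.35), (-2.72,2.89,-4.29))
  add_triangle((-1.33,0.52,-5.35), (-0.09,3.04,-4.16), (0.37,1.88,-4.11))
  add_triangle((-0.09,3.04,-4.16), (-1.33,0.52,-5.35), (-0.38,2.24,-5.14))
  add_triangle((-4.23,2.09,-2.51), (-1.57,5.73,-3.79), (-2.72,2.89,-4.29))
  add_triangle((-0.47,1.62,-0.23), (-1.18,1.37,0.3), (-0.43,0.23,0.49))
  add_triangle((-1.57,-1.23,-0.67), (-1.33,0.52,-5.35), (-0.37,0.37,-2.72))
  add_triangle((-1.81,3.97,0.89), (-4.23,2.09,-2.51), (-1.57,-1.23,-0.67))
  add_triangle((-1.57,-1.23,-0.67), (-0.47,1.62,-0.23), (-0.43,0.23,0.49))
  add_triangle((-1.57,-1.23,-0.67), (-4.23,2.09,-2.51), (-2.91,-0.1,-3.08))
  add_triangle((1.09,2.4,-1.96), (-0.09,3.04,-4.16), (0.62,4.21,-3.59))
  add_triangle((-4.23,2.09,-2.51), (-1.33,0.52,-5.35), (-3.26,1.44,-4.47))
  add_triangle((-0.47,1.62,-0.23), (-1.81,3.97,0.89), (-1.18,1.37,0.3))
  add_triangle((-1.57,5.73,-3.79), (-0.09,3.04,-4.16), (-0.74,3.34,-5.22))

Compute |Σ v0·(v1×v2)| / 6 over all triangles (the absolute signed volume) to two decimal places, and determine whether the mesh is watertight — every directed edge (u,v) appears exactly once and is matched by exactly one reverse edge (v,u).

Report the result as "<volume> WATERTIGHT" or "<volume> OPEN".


Per-triangle v0·(v1×v2)/6:
  t1: +3.2562
  t2: +0.3510
  t3: +3.0688
  t4: -0.2571
  t5: +0.7495
  t6: +1.9765
  t7: +1.1992
  t8: +0.4547
  t9: +2.1609
  t10: +4.2519
  t11: +13.0579
  t12: +4.8905
  t13: +0.7131
  t14: -0.1547
  t15: +0.2489
  t16: +1.0696
  t17: +0.1348
  t18: +2.1741
  t19: +0.6598
  t20: +2.2834
  t21: -0.3542
  t22: +1.0776
  t23: +2.0898
  t24: -1.2498
  t25: -0.6597
  t26: +1.4022
  t27: -0.6178
  t28: +0.5876
  t29: +0.5707
  t30: +0.0219
  t31: +0.2852
  t32: +6.5207
  t33: +2.0243
  t34: -0.6447
  t35: +6.2311
  t36: +0.0619
  t37: +0.2214
  t38: +3.3444
  t39: -0.3548
  t40: +2.1972
  t41: +0.7776
  t42: +0.3038
  t43: -0.2192
  t44: +1.7767
Σ = +67.6829 → |volume| = 67.68

Directed edges: 132 total, each appears once with its reverse present → watertight.

67.68 WATERTIGHT


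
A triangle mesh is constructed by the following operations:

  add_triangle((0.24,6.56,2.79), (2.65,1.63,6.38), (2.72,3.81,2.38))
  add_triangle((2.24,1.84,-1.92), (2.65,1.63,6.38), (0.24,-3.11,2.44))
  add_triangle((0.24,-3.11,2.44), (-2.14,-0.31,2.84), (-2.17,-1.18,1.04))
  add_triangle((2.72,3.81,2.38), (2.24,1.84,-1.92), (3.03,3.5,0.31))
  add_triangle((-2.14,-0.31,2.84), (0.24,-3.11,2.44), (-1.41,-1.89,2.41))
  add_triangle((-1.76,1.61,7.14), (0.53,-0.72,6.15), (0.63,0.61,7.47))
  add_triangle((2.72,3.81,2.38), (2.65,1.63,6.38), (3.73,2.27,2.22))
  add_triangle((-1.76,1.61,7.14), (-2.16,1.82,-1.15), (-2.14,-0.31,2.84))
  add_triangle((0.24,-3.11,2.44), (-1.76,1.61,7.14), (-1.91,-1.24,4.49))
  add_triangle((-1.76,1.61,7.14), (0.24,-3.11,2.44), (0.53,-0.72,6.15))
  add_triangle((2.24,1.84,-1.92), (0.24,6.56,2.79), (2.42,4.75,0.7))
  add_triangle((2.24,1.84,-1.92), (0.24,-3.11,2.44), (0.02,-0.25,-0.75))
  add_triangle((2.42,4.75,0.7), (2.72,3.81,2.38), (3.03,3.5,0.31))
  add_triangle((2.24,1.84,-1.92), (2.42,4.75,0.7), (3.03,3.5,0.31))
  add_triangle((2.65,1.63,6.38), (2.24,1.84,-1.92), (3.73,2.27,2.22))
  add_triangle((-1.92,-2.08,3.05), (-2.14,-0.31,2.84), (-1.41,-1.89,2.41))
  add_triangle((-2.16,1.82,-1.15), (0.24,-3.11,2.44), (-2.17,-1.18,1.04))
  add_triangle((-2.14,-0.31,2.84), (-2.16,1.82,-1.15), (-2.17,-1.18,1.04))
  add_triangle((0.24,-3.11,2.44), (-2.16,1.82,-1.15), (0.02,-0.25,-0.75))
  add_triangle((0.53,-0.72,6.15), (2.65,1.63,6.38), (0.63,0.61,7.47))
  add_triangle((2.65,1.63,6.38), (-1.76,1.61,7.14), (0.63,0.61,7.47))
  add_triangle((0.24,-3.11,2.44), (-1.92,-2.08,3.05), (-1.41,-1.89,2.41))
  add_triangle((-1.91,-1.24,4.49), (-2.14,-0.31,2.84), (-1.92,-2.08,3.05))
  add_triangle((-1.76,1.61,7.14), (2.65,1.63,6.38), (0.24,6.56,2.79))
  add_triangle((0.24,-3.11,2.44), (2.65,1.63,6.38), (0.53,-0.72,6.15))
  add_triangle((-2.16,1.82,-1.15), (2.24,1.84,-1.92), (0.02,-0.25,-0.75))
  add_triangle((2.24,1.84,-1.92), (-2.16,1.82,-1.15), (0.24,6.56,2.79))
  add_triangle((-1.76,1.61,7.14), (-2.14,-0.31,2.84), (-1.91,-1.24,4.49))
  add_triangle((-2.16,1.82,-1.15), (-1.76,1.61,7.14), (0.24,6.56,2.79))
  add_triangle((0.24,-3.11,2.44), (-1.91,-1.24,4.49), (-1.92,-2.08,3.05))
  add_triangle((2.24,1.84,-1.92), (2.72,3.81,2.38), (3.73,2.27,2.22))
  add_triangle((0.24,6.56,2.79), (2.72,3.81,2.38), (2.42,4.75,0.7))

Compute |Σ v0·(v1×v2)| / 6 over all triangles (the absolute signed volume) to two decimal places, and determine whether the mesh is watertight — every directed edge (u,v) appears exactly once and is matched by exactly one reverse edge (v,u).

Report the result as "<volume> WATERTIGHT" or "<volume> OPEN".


Per-triangle v0·(v1×v2)/6:
  t1: +13.8937
  t2: +10.1416
  t3: +2.9153
  t4: +0.0682
  t5: -1.0542
  t6: +3.5799
  t7: +6.4251
  t8: +6.3265
  t9: +5.7540
  t10: +6.8019
  t11: +3.5010
  t12: +1.1680
  t13: +1.9219
  t14: +1.9506
  t15: -1.4585
  t16: -0.0445
  t17: -0.2061
  t18: +2.6397
  t19: +0.9903
  t20: +3.2293
  t21: +5.9617
  t22: +0.1438
  t23: +1.0841
  t24: +29.5912
  t25: +6.1523
  t26: +1.2819
  t27: +11.1496
  t28: +2.9512
  t29: +19.5410
  t30: +2.3186
  t31: +4.5832
  t32: +5.5903
Σ = +158.8928 → |volume| = 158.89

Directed edges: 96 total, each appears once with its reverse present → watertight.

158.89 WATERTIGHT


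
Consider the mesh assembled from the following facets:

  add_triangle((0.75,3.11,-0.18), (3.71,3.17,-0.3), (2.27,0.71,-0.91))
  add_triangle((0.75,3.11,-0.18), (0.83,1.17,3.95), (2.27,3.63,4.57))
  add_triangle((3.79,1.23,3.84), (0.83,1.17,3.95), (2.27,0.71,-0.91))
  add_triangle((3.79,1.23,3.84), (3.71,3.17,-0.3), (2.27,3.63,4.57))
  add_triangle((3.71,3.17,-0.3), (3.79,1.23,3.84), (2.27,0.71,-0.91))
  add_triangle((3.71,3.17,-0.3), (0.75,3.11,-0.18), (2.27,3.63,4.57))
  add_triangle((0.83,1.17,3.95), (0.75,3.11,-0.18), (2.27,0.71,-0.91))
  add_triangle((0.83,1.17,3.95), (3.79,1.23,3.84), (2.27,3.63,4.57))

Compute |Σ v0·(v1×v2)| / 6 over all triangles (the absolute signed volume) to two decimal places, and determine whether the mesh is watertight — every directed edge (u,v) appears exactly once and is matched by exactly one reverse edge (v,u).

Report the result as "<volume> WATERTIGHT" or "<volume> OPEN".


Per-triangle v0·(v1×v2)/6:
  t1: +1.1999
  t2: +1.5469
  t3: -1.7737
  t4: +10.2372
  t5: +4.0547
  t6: +7.3823
  t7: -4.6175
  t8: +4.3907
Σ = +22.4204 → |volume| = 22.42

Directed edges: 24 total, each appears once with its reverse present → watertight.

22.42 WATERTIGHT
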